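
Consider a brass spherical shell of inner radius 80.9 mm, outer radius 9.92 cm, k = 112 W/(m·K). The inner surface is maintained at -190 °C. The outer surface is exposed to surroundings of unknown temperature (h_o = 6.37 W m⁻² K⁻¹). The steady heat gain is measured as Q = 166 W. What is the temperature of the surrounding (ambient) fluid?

T_out = 21.0 °C

Sum the resistances:
  R_brass = (1/0.0809 − 1/0.0992)/(4πk) = 2.280/(4π·112) = 0.001620 K/W
  R_conv,out = 1/(4πr²h) = 1/(4π·0.0992²·6.37) = 1.269 K/W
ΣR = 1.271 K/W
ΔT = Q·ΣR = 166 × 1.271 = 211.0 K
Heat flows inward, so T_out = T_in + ΔT = -190 + 211.0 = 21.0 °C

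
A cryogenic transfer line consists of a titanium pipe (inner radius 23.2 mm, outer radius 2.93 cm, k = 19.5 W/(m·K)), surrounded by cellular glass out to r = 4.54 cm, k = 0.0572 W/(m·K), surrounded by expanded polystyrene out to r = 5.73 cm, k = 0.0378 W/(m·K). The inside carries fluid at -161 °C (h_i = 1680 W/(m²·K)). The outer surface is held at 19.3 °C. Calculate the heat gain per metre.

Q' = 81.8 W/m

Resistance network (inner→outer):
  R'_conv,in = 1/(2πr h) = 1/(2π·0.0232·1680) = 0.004083 m·K/W
  R'_titanium = ln(0.0293/0.0232)/(2πk) = 0.2334/(2π·19.5) = 0.001905 m·K/W
  R'_cellular glass = ln(0.0454/0.0293)/(2πk) = 0.4379/(2π·0.0572) = 1.218 m·K/W
  R'_expanded polystyrene = ln(0.0573/0.0454)/(2πk) = 0.2328/(2π·0.0378) = 0.9801 m·K/W
ΣR = 0.004083 + 0.001905 + 1.218 + 0.9801 = 2.204 m·K/W
Q' = ΔT/ΣR = (-161 °C − 19.3 °C)/2.204 = -81.8 W/m
(Negative Q' ⇒ heat flows inward; heat gain = 81.8 W/m.)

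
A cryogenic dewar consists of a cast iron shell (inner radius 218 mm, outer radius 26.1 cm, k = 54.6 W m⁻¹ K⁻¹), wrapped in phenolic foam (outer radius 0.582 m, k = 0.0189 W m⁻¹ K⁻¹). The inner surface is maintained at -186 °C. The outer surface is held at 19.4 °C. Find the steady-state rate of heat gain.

Q = 23.1 W

Resistance network (inner→outer):
  R_cast iron = (1/0.218 − 1/0.261)/(4πk) = 0.7557/(4π·54.6) = 0.001101 K/W
  R_phenolic foam = (1/0.261 − 1/0.582)/(4πk) = 2.113/(4π·0.0189) = 8.898 K/W
ΣR = 0.001101 + 8.898 = 8.899 K/W
Q = ΔT/ΣR = (-186 °C − 19.4 °C)/8.899 = -23.1 W
(Negative Q ⇒ heat flows inward; heat gain = 23.1 W.)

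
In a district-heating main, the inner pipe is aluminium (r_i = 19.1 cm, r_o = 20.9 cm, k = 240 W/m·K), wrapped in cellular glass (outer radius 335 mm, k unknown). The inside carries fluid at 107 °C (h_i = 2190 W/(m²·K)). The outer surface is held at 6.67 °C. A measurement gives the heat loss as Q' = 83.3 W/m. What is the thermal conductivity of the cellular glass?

k = 0.0624 W/m·K

ΣR = ΔT/Q' = |107 − 6.67|/83.3 = 1.204 m·K/W
Known resistances:
  R'_conv,in = 1/(2πr h) = 1/(2π·0.191·2190) = 3.805×10^-4 m·K/W
  R'_aluminium = ln(0.209/0.191)/(2πk) = 0.09006/(2π·240) = 5.972×10^-5 m·K/W
R_cellular glass = ΣR − ΣR_known = 1.204 − 4.402×10^-4 = 1.204 m·K/W
ln(r₂/r₁)/(2πk) = 1.204 ⇒ k = 0.4718/(2π·1.204) = 0.0624 W/m·K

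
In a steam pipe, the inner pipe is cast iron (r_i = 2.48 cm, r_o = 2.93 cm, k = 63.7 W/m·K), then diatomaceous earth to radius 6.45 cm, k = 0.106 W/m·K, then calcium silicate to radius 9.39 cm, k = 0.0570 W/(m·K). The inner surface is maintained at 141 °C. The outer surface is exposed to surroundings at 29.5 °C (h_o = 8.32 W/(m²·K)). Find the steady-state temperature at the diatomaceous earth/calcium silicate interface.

T = 86.8 °C

Resistance network (inner→outer):
  R'_cast iron = ln(0.0293/0.0248)/(2πk) = 0.1667/(2π·63.7) = 4.166×10^-4 m·K/W
  R'_diatomaceous earth = ln(0.0645/0.0293)/(2πk) = 0.7891/(2π·0.106) = 1.185 m·K/W
  R'_calcium silicate = ln(0.0939/0.0645)/(2πk) = 0.3756/(2π·0.0570) = 1.049 m·K/W
  R'_conv,out = 1/(2πr h) = 1/(2π·0.0939·8.32) = 0.2037 m·K/W
ΣR = 4.166×10^-4 + 1.185 + 1.049 + 0.2037 = 2.438 m·K/W
Q' = ΔT/ΣR = (141 °C − 29.5 °C)/2.438 = 45.73 W/m
From the inner boundary to the diatomaceous earth/calcium silicate interface, ΣR_partial = 1.185 m·K/W.
T_interface = T_in − Q'·ΣR_partial = 141 °C − (45.73)(1.185) = 86.8 °C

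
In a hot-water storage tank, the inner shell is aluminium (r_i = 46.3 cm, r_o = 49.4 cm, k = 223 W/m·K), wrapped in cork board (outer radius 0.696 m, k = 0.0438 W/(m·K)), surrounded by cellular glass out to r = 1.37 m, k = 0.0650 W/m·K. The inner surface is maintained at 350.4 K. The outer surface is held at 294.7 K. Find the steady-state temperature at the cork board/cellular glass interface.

Series thermal resistances, inner to outer:
  R_aluminium = (1/0.463 − 1/0.494)/(4πk) = 0.1355/(4π·223) = 4.837×10^-5 K/W
  R_cork board = (1/0.494 − 1/0.696)/(4πk) = 0.5875/(4π·0.0438) = 1.067 K/W
  R_cellular glass = (1/0.696 − 1/1.37)/(4πk) = 0.7069/(4π·0.0650) = 0.8654 K/W
ΣR = 4.837×10^-5 + 1.067 + 0.8654 = 1.932 K/W
Q = ΔT/ΣR = (350.4 K − 294.7 K)/1.932 = 28.83 W
From the inner boundary to the cork board/cellular glass interface, ΣR_partial = 1.067 K/W.
T_interface = T_in − Q·ΣR_partial = 350.4 K − (28.83)(1.067) = 319.6 K

T = 319.6 K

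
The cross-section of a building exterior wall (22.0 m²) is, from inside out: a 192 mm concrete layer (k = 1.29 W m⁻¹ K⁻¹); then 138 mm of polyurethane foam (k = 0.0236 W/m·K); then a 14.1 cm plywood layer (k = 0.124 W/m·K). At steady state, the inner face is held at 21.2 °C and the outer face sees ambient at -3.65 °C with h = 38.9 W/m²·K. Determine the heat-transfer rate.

Q = 76.4 W

Treat each layer as a resistance in series:
  R_concrete = L/(kA) = 0.192/(1.29·22.0) = 0.006765 K/W
  R_polyurethane foam = L/(kA) = 0.138/(0.0236·22.0) = 0.2658 K/W
  R_plywood = L/(kA) = 0.141/(0.124·22.0) = 0.05169 K/W
  R_conv,out = 1/(hA) = 1/(38.9·22.0) = 0.001168 K/W
ΣR = 0.006765 + 0.2658 + 0.05169 + 0.001168 = 0.3254 K/W
Q = ΔT/ΣR = (21.2 °C − -3.65 °C)/0.3254 = 76.4 W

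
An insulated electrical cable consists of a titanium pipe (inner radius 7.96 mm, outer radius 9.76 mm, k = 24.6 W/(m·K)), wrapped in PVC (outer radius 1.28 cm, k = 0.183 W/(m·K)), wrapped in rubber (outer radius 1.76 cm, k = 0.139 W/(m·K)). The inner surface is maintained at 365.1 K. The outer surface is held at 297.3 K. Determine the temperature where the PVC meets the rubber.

Resistance network (inner→outer):
  R'_titanium = ln(0.00976/0.00796)/(2πk) = 0.2039/(2π·24.6) = 0.001319 m·K/W
  R'_PVC = ln(0.0128/0.00976)/(2πk) = 0.2712/(2π·0.183) = 0.2358 m·K/W
  R'_rubber = ln(0.0176/0.0128)/(2πk) = 0.3185/(2π·0.139) = 0.3646 m·K/W
ΣR = 0.001319 + 0.2358 + 0.3646 = 0.6017 m·K/W
Q' = ΔT/ΣR = (365.1 K − 297.3 K)/0.6017 = 112.7 W/m
From the inner boundary to the PVC/rubber interface, ΣR_partial = 0.2371 m·K/W.
T_interface = T_in − Q'·ΣR_partial = 365.1 K − (112.7)(0.2371) = 338.4 K

T = 338.4 K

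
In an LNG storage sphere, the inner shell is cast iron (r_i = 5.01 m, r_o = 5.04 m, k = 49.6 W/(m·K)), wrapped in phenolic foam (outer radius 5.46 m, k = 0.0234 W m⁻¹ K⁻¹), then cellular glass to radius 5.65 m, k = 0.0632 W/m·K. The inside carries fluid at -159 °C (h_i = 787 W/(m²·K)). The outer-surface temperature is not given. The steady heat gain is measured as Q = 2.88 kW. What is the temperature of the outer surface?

Sum the resistances:
  R_conv,in = 1/(4πr²h) = 1/(4π·5.01²·787) = 4.028×10^-6 K/W
  R_cast iron = (1/5.01 − 1/5.04)/(4πk) = 0.001188/(4π·49.6) = 1.906×10^-6 K/W
  R_phenolic foam = (1/5.04 − 1/5.46)/(4πk) = 0.01526/(4π·0.0234) = 0.05190 K/W
  R_cellular glass = (1/5.46 − 1/5.65)/(4πk) = 0.006159/(4π·0.0632) = 0.007755 K/W
ΣR = 0.05966 K/W
ΔT = Q·ΣR = 2880 × 0.05966 = 171.8 K
Heat flows inward, so T_out = T_in + ΔT = -159 + 171.8 = 12.8 °C

T_out = 12.8 °C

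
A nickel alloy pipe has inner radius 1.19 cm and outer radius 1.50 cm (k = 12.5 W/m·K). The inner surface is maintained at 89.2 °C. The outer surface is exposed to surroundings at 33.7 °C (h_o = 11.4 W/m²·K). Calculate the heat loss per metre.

Treat each layer as a resistance in series:
  R'_nickel alloy = ln(0.0150/0.0119)/(2πk) = 0.2315/(2π·12.5) = 0.002948 m·K/W
  R'_conv,out = 1/(2πr h) = 1/(2π·0.0150·11.4) = 0.9307 m·K/W
ΣR = 0.002948 + 0.9307 = 0.9336 m·K/W
Q' = ΔT/ΣR = (89.2 °C − 33.7 °C)/0.9336 = 59.4 W/m

Q' = 59.4 W/m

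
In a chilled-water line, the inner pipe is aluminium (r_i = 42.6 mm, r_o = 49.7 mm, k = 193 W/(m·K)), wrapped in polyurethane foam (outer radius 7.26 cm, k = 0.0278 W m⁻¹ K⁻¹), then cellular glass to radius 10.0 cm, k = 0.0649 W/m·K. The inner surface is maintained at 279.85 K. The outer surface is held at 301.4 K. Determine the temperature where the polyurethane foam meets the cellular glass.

Series thermal resistances, inner to outer:
  R'_aluminium = ln(0.0497/0.0426)/(2πk) = 0.1542/(2π·193) = 1.271×10^-4 m·K/W
  R'_polyurethane foam = ln(0.0726/0.0497)/(2πk) = 0.3790/(2π·0.0278) = 2.170 m·K/W
  R'_cellular glass = ln(0.100/0.0726)/(2πk) = 0.3202/(2π·0.0649) = 0.7852 m·K/W
ΣR = 1.271×10^-4 + 2.170 + 0.7852 = 2.955 m·K/W
Q' = ΔT/ΣR = (279.85 K − 301.4 K)/2.955 = -7.293 W/m
From the inner boundary to the polyurethane foam/cellular glass interface, ΣR_partial = 2.170 m·K/W.
T_interface = T_in − Q'·ΣR_partial = 279.85 K − (-7.293)(2.170) = 295.7 K

T = 295.7 K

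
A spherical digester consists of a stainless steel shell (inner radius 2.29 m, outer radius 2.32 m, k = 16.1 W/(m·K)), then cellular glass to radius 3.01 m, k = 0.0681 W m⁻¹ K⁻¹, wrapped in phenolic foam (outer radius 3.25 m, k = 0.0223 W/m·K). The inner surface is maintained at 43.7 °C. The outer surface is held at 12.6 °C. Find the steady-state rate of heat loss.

Series thermal resistances, inner to outer:
  R_stainless steel = (1/2.29 − 1/2.32)/(4πk) = 0.005647/(4π·16.1) = 2.791×10^-5 K/W
  R_cellular glass = (1/2.32 − 1/3.01)/(4πk) = 0.09881/(4π·0.0681) = 0.1155 K/W
  R_phenolic foam = (1/3.01 − 1/3.25)/(4πk) = 0.02453/(4π·0.0223) = 0.08755 K/W
ΣR = 2.791×10^-5 + 0.1155 + 0.08755 = 0.2031 K/W
Q = ΔT/ΣR = (43.7 °C − 12.6 °C)/0.2031 = 153 W

Q = 153 W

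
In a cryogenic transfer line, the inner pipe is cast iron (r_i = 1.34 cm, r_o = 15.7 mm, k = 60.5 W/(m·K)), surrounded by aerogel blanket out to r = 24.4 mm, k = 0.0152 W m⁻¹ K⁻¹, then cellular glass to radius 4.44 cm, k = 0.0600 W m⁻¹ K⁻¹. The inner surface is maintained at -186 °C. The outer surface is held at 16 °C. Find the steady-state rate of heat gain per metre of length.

Q' = 32.6 W/m

Resistance network (inner→outer):
  R'_cast iron = ln(0.0157/0.0134)/(2πk) = 0.1584/(2π·60.5) = 4.167×10^-4 m·K/W
  R'_aerogel blanket = ln(0.0244/0.0157)/(2πk) = 0.4409/(2π·0.0152) = 4.617 m·K/W
  R'_cellular glass = ln(0.0444/0.0244)/(2πk) = 0.5987/(2π·0.0600) = 1.588 m·K/W
ΣR = 4.167×10^-4 + 4.617 + 1.588 = 6.205 m·K/W
Q' = ΔT/ΣR = (-186 °C − 16 °C)/6.205 = -32.6 W/m
(Negative Q' ⇒ heat flows inward; heat gain = 32.6 W/m.)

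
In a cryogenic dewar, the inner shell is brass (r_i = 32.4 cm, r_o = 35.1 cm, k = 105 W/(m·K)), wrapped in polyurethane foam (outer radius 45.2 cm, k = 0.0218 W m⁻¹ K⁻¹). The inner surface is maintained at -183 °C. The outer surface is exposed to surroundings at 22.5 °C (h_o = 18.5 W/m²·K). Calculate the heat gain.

Q = 87.6 W

Resistance network (inner→outer):
  R_brass = (1/0.324 − 1/0.351)/(4πk) = 0.2374/(4π·105) = 1.799×10^-4 K/W
  R_polyurethane foam = (1/0.351 − 1/0.452)/(4πk) = 0.6366/(4π·0.0218) = 2.324 K/W
  R_conv,out = 1/(4πr²h) = 1/(4π·0.452²·18.5) = 0.02105 K/W
ΣR = 1.799×10^-4 + 2.324 + 0.02105 = 2.345 K/W
Q = ΔT/ΣR = (-183 °C − 22.5 °C)/2.345 = -87.6 W
(Negative Q ⇒ heat flows inward; heat gain = 87.6 W.)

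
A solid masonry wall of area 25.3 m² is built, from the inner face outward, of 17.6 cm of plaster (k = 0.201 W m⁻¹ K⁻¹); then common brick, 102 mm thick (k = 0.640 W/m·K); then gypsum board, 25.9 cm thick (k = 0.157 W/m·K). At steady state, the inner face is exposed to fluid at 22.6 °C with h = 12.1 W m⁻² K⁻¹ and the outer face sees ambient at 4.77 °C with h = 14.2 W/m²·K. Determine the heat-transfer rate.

Resistance network (inner→outer):
  R_conv,in = 1/(hA) = 1/(12.1·25.3) = 0.003267 K/W
  R_plaster = L/(kA) = 0.176/(0.201·25.3) = 0.03461 K/W
  R_common brick = L/(kA) = 0.102/(0.640·25.3) = 0.006299 K/W
  R_gypsum board = L/(kA) = 0.259/(0.157·25.3) = 0.06520 K/W
  R_conv,out = 1/(hA) = 1/(14.2·25.3) = 0.002783 K/W
ΣR = 0.003267 + 0.03461 + 0.006299 + 0.06520 + 0.002783 = 0.1122 K/W
Q = ΔT/ΣR = (22.6 °C − 4.77 °C)/0.1122 = 159 W

Q = 159 W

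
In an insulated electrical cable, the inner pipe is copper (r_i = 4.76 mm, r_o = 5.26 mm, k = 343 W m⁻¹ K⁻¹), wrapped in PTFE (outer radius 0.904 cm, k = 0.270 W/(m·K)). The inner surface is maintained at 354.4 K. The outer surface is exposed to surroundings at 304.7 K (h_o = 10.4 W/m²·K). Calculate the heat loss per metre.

Q' = 24.7 W/m

Treat each layer as a resistance in series:
  R'_copper = ln(0.00526/0.00476)/(2πk) = 0.09988/(2π·343) = 4.635×10^-5 m·K/W
  R'_PTFE = ln(0.00904/0.00526)/(2πk) = 0.5415/(2π·0.270) = 0.3192 m·K/W
  R'_conv,out = 1/(2πr h) = 1/(2π·0.00904·10.4) = 1.693 m·K/W
ΣR = 4.635×10^-5 + 0.3192 + 1.693 = 2.012 m·K/W
Q' = ΔT/ΣR = (354.4 K − 304.7 K)/2.012 = 24.7 W/m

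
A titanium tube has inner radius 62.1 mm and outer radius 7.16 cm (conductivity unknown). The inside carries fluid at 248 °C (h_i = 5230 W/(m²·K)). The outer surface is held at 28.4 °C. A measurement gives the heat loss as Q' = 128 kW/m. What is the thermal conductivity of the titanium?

k = 18.5 W/m·K

ΣR = ΔT/Q' = |248 − 28.4|/1.28×10^5 = 0.001716 m·K/W
Known resistances:
  R'_conv,in = 1/(2πr h) = 1/(2π·0.0621·5230) = 4.900×10^-4 m·K/W
R_titanium = ΣR − ΣR_known = 0.001716 − 4.900×10^-4 = 0.001226 m·K/W
ln(r₂/r₁)/(2πk) = 0.001226 ⇒ k = 0.1423/(2π·0.001226) = 18.5 W/m·K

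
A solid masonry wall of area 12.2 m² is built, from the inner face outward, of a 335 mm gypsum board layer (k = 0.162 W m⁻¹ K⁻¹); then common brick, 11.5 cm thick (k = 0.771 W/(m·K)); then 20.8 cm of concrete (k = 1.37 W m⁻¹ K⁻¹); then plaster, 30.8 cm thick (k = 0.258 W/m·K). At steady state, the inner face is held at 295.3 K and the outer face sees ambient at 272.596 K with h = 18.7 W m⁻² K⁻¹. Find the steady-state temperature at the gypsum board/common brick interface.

T = 282.32 K

Resistance network (inner→outer):
  R_gypsum board = L/(kA) = 0.335/(0.162·12.2) = 0.1695 K/W
  R_common brick = L/(kA) = 0.115/(0.771·12.2) = 0.01223 K/W
  R_concrete = L/(kA) = 0.208/(1.37·12.2) = 0.01244 K/W
  R_plaster = L/(kA) = 0.308/(0.258·12.2) = 0.09785 K/W
  R_conv,out = 1/(hA) = 1/(18.7·12.2) = 0.004383 K/W
ΣR = 0.1695 + 0.01223 + 0.01244 + 0.09785 + 0.004383 = 0.2964 K/W
Q = ΔT/ΣR = (295.3 K − 272.596 K)/0.2964 = 76.60 W
From the inner boundary to the gypsum board/common brick interface, ΣR_partial = 0.1695 K/W.
T_interface = T_in − Q·ΣR_partial = 295.3 K − (76.60)(0.1695) = 282.32 K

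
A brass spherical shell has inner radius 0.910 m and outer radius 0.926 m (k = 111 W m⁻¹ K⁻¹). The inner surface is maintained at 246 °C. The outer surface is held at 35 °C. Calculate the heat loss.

Q = 15500 kW

Q = 4πk·ΔT/(1/r₁ − 1/r₂) = 4π × 111 × 211 / (1/0.910 − 1/0.926) = 1.55×10^7 W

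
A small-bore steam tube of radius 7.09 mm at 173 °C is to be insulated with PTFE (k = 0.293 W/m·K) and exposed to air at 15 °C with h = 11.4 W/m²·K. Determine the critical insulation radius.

r_cr = 2.57 cm

For a cylinder, r_cr = k_ins/h = 0.293/11.4 = 0.0257 m = 2.57 cm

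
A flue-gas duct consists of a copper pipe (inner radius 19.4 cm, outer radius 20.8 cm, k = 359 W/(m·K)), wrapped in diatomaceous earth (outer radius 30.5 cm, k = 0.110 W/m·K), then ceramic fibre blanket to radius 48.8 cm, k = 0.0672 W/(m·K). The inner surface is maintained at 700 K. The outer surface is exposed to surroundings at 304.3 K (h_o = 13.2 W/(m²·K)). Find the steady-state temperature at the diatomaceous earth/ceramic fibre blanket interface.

T = 570 K

Resistance network (inner→outer):
  R'_copper = ln(0.208/0.194)/(2πk) = 0.06968/(2π·359) = 3.089×10^-5 m·K/W
  R'_diatomaceous earth = ln(0.305/0.208)/(2πk) = 0.3828/(2π·0.110) = 0.5538 m·K/W
  R'_ceramic fibre blanket = ln(0.488/0.305)/(2πk) = 0.4700/(2π·0.0672) = 1.113 m·K/W
  R'_conv,out = 1/(2πr h) = 1/(2π·0.488·13.2) = 0.02471 m·K/W
ΣR = 3.089×10^-5 + 0.5538 + 1.113 + 0.02471 = 1.692 m·K/W
Q' = ΔT/ΣR = (700 K − 304.3 K)/1.692 = 233.9 W/m
From the inner boundary to the diatomaceous earth/ceramic fibre blanket interface, ΣR_partial = 0.5538 m·K/W.
T_interface = T_in − Q'·ΣR_partial = 700 K − (233.9)(0.5538) = 570 K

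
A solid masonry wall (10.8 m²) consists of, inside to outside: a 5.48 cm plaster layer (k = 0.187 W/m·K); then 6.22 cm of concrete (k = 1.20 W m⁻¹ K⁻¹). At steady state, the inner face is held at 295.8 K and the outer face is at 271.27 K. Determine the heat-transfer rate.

Q = 768 W

Series thermal resistances, inner to outer:
  R_plaster = L/(kA) = 0.0548/(0.187·10.8) = 0.02713 K/W
  R_concrete = L/(kA) = 0.0622/(1.20·10.8) = 0.004799 K/W
ΣR = 0.02713 + 0.004799 = 0.03193 K/W
Q = ΔT/ΣR = (295.8 K − 271.27 K)/0.03193 = 768 W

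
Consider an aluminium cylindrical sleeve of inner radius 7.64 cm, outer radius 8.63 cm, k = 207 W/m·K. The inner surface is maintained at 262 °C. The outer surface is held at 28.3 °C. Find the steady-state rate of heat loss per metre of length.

Q' = 2490 kW/m

Q' = 2πk·ΔT/ln(r₂/r₁) = 2π × 207 × 233.7 / ln(0.0863/0.0764) = 2.49×10^6 W/m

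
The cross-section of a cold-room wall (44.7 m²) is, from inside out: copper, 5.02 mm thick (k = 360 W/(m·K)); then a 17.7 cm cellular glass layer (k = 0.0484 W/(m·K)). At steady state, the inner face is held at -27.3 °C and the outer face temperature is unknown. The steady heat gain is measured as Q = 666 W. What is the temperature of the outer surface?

Series resistances:
  R_copper = L/(kA) = 0.00502/(360·44.7) = 3.120×10^-7 K/W
  R_cellular glass = L/(kA) = 0.177/(0.0484·44.7) = 0.08181 K/W
ΣR = 0.08181 K/W
ΔT = Q·ΣR = 666 × 0.08181 = 54.49 K
Heat flows inward, so T_out = T_in + ΔT = -27.3 + 54.49 = 27.2 °C

T_out = 27.2 °C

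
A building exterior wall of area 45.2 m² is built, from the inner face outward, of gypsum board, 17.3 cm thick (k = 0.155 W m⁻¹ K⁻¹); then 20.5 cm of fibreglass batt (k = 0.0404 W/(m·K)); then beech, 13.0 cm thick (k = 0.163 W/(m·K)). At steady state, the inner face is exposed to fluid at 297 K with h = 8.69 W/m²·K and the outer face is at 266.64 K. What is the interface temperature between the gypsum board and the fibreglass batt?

Treat each layer as a resistance in series:
  R_conv,in = 1/(hA) = 1/(8.69·45.2) = 0.002546 K/W
  R_gypsum board = L/(kA) = 0.173/(0.155·45.2) = 0.02469 K/W
  R_fibreglass batt = L/(kA) = 0.205/(0.0404·45.2) = 0.1123 K/W
  R_beech = L/(kA) = 0.130/(0.163·45.2) = 0.01764 K/W
ΣR = 0.002546 + 0.02469 + 0.1123 + 0.01764 = 0.1572 K/W
Q = ΔT/ΣR = (297 K − 266.64 K)/0.1572 = 193.1 W
From the inner boundary to the gypsum board/fibreglass batt interface, ΣR_partial = 0.02724 K/W.
T_interface = T_in − Q·ΣR_partial = 297 K − (193.1)(0.02724) = 291.7 K

T = 291.7 K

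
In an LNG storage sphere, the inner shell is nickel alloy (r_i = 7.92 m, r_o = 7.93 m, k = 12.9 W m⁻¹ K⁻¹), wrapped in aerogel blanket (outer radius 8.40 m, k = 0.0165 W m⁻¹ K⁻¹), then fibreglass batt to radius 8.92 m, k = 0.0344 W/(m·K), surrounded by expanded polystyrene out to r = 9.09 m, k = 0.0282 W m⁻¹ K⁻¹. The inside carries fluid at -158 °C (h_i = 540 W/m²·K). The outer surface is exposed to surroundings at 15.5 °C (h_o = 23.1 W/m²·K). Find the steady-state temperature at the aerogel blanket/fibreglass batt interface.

Resistance network (inner→outer):
  R_conv,in = 1/(4πr²h) = 1/(4π·7.92²·540) = 2.349×10^-6 K/W
  R_nickel alloy = (1/7.92 − 1/7.93)/(4πk) = 1.592×10^-4/(4π·12.9) = 9.822×10^-7 K/W
  R_aerogel blanket = (1/7.93 − 1/8.40)/(4πk) = 0.007056/(4π·0.0165) = 0.03403 K/W
  R_fibreglass batt = (1/8.40 − 1/8.92)/(4πk) = 0.006940/(4π·0.0344) = 0.01605 K/W
  R_expanded polystyrene = (1/8.92 − 1/9.09)/(4πk) = 0.002097/(4π·0.0282) = 0.005916 K/W
  R_conv,out = 1/(4πr²h) = 1/(4π·9.09²·23.1) = 4.169×10^-5 K/W
ΣR = 2.349×10^-6 + 9.822×10^-7 + 0.03403 + 0.01605 + 0.005916 + 4.169×10^-5 = 0.05604 K/W
Q = ΔT/ΣR = (-158 °C − 15.5 °C)/0.05604 = -3096 W
From the inner boundary to the aerogel blanket/fibreglass batt interface, ΣR_partial = 0.03403 K/W.
T_interface = T_in − Q·ΣR_partial = -158 °C − (-3096)(0.03403) = -52.6 °C

T = -52.6 °C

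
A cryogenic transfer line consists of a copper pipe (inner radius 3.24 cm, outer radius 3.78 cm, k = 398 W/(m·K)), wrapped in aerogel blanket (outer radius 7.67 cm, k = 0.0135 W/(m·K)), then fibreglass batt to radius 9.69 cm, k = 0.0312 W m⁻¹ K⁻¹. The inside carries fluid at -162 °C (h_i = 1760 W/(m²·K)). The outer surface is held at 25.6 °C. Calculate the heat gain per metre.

Q' = 19.7 W/m

Treat each layer as a resistance in series:
  R'_conv,in = 1/(2πr h) = 1/(2π·0.0324·1760) = 0.002791 m·K/W
  R'_copper = ln(0.0378/0.0324)/(2πk) = 0.1542/(2π·398) = 6.164×10^-5 m·K/W
  R'_aerogel blanket = ln(0.0767/0.0378)/(2πk) = 0.7076/(2π·0.0135) = 8.342 m·K/W
  R'_fibreglass batt = ln(0.0969/0.0767)/(2πk) = 0.2338/(2π·0.0312) = 1.193 m·K/W
ΣR = 0.002791 + 6.164×10^-5 + 8.342 + 1.193 = 9.538 m·K/W
Q' = ΔT/ΣR = (-162 °C − 25.6 °C)/9.538 = -19.7 W/m
(Negative Q' ⇒ heat flows inward; heat gain = 19.7 W/m.)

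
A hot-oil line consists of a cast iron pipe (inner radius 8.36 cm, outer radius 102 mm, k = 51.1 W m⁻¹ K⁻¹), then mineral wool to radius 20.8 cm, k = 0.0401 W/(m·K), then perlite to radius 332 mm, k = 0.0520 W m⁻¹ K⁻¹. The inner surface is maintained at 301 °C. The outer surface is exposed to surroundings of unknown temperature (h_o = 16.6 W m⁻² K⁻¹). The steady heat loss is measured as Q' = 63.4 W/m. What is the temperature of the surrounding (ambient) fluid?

T_out = 29.1 °C

Series resistances:
  R'_cast iron = ln(0.102/0.0836)/(2πk) = 0.1989/(2π·51.1) = 6.196×10^-4 m·K/W
  R'_mineral wool = ln(0.208/0.102)/(2πk) = 0.7126/(2π·0.0401) = 2.828 m·K/W
  R'_perlite = ln(0.332/0.208)/(2πk) = 0.4676/(2π·0.0520) = 1.431 m·K/W
  R'_conv,out = 1/(2πr h) = 1/(2π·0.332·16.6) = 0.02888 m·K/W
ΣR = 4.289 m·K/W
ΔT = Q'·ΣR = 63.4 × 4.289 = 271.9 K
Heat flows outward, so T_out = T_in − ΔT = 301 − 271.9 = 29.1 °C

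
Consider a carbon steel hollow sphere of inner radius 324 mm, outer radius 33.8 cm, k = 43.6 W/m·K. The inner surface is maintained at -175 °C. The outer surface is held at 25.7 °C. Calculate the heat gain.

Q = 8.60×10^5 W

Q = 4πk·ΔT/(1/r₁ − 1/r₂) = 4π × 43.6 × 200.7 / (1/0.324 − 1/0.338) = 8.60×10^5 W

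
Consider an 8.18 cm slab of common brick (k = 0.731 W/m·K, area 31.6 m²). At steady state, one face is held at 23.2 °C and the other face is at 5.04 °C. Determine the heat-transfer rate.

Q = 5130 W

Q = kA·ΔT/L = 0.731 × 31.6 × |23.2 °C − 5.04 °C| / 0.0818 = 5130 W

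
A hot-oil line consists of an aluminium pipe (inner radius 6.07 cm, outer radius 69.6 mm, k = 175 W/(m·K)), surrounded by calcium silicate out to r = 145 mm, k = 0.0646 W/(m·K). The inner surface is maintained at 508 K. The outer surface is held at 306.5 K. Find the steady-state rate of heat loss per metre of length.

Series thermal resistances, inner to outer:
  R'_aluminium = ln(0.0696/0.0607)/(2πk) = 0.1368/(2π·175) = 1.244×10^-4 m·K/W
  R'_calcium silicate = ln(0.145/0.0696)/(2πk) = 0.7340/(2π·0.0646) = 1.808 m·K/W
ΣR = 1.244×10^-4 + 1.808 = 1.808 m·K/W
Q' = ΔT/ΣR = (508 K − 306.5 K)/1.808 = 111 W/m

Q' = 111 W/m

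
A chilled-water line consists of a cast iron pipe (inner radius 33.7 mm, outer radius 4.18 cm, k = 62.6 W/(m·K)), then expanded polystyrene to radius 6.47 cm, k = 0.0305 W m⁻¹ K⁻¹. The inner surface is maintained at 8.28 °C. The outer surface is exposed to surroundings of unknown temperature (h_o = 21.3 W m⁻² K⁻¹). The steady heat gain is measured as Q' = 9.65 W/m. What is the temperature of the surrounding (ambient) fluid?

Sum the resistances:
  R'_cast iron = ln(0.0418/0.0337)/(2πk) = 0.2154/(2π·62.6) = 5.476×10^-4 m·K/W
  R'_expanded polystyrene = ln(0.0647/0.0418)/(2πk) = 0.4369/(2π·0.0305) = 2.280 m·K/W
  R'_conv,out = 1/(2πr h) = 1/(2π·0.0647·21.3) = 0.1155 m·K/W
ΣR = 2.396 m·K/W
ΔT = Q'·ΣR = 9.65 × 2.396 = 23.12 K
Heat flows inward, so T_out = T_in + ΔT = 8.28 + 23.12 = 31.4 °C

T_out = 31.4 °C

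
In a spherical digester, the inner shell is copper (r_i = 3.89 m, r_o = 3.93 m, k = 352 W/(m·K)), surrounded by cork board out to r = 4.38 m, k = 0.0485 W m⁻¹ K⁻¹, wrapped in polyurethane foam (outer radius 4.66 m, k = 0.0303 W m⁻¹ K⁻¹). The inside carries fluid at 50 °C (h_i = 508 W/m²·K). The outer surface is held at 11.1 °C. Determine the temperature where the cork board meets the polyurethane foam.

T = 28.9 °C

Series thermal resistances, inner to outer:
  R_conv,in = 1/(4πr²h) = 1/(4π·3.89²·508) = 1.035×10^-5 K/W
  R_copper = (1/3.89 − 1/3.93)/(4πk) = 0.002616/(4π·352) = 5.915×10^-7 K/W
  R_cork board = (1/3.93 − 1/4.38)/(4πk) = 0.02614/(4π·0.0485) = 0.04289 K/W
  R_polyurethane foam = (1/4.38 − 1/4.66)/(4πk) = 0.01372/(4π·0.0303) = 0.03603 K/W
ΣR = 1.035×10^-5 + 5.915×10^-7 + 0.04289 + 0.03603 = 0.07893 K/W
Q = ΔT/ΣR = (50 °C − 11.1 °C)/0.07893 = 492.8 W
From the inner boundary to the cork board/polyurethane foam interface, ΣR_partial = 0.04290 K/W.
T_interface = T_in − Q·ΣR_partial = 50 °C − (492.8)(0.04290) = 28.9 °C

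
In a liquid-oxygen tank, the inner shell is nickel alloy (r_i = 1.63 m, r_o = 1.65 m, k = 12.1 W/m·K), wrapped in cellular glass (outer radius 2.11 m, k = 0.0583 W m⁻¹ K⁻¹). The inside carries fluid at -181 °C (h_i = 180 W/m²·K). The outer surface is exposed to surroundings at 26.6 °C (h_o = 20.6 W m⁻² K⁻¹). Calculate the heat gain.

Q = 1140 W

Treat each layer as a resistance in series:
  R_conv,in = 1/(4πr²h) = 1/(4π·1.63²·180) = 1.664×10^-4 K/W
  R_nickel alloy = (1/1.63 − 1/1.65)/(4πk) = 0.007436/(4π·12.1) = 4.891×10^-5 K/W
  R_cellular glass = (1/1.65 − 1/2.11)/(4πk) = 0.1321/(4π·0.0583) = 0.1803 K/W
  R_conv,out = 1/(4πr²h) = 1/(4π·2.11²·20.6) = 8.677×10^-4 K/W
ΣR = 1.664×10^-4 + 4.891×10^-5 + 0.1803 + 8.677×10^-4 = 0.1814 K/W
Q = ΔT/ΣR = (-181 °C − 26.6 °C)/0.1814 = -1140 W
(Negative Q ⇒ heat flows inward; heat gain = 1140 W.)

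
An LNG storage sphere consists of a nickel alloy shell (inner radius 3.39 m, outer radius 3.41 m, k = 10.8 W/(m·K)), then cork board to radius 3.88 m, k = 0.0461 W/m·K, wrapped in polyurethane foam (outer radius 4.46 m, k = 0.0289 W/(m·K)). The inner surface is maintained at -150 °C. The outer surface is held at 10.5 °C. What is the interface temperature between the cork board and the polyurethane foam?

Resistance network (inner→outer):
  R_nickel alloy = (1/3.39 − 1/3.41)/(4πk) = 0.001730/(4π·10.8) = 1.275×10^-5 K/W
  R_cork board = (1/3.41 − 1/3.88)/(4πk) = 0.03552/(4π·0.0461) = 0.06132 K/W
  R_polyurethane foam = (1/3.88 − 1/4.46)/(4πk) = 0.03352/(4π·0.0289) = 0.09229 K/W
ΣR = 1.275×10^-5 + 0.06132 + 0.09229 = 0.1536 K/W
Q = ΔT/ΣR = (-150 °C − 10.5 °C)/0.1536 = -1045 W
From the inner boundary to the cork board/polyurethane foam interface, ΣR_partial = 0.06133 K/W.
T_interface = T_in − Q·ΣR_partial = -150 °C − (-1045)(0.06133) = -85.9 °C

T = -85.9 °C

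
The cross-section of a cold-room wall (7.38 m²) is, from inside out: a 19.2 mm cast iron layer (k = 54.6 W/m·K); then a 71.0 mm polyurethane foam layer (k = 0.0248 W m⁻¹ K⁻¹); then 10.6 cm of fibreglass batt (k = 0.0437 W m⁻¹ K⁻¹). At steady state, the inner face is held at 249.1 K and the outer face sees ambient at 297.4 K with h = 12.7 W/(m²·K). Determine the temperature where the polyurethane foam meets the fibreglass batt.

T = 274.86 K

Resistance network (inner→outer):
  R_cast iron = L/(kA) = 0.0192/(54.6·7.38) = 4.765×10^-5 K/W
  R_polyurethane foam = L/(kA) = 0.0710/(0.0248·7.38) = 0.3879 K/W
  R_fibreglass batt = L/(kA) = 0.106/(0.0437·7.38) = 0.3287 K/W
  R_conv,out = 1/(hA) = 1/(12.7·7.38) = 0.01067 K/W
ΣR = 4.765×10^-5 + 0.3879 + 0.3287 + 0.01067 = 0.7273 K/W
Q = ΔT/ΣR = (249.1 K − 297.4 K)/0.7273 = -66.41 W
From the inner boundary to the polyurethane foam/fibreglass batt interface, ΣR_partial = 0.3879 K/W.
T_interface = T_in − Q·ΣR_partial = 249.1 K − (-66.41)(0.3879) = 274.86 K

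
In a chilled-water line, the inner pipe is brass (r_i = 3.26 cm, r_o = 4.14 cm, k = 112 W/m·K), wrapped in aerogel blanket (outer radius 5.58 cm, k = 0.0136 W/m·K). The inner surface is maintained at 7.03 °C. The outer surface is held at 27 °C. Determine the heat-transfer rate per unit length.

Q' = 5.72 W/m

Resistance network (inner→outer):
  R'_brass = ln(0.0414/0.0326)/(2πk) = 0.2390/(2π·112) = 3.396×10^-4 m·K/W
  R'_aerogel blanket = ln(0.0558/0.0414)/(2πk) = 0.2985/(2π·0.0136) = 3.493 m·K/W
ΣR = 3.396×10^-4 + 3.493 = 3.493 m·K/W
Q' = ΔT/ΣR = (7.03 °C − 27 °C)/3.493 = -5.72 W/m
(Negative Q' ⇒ heat flows inward; heat gain = 5.72 W/m.)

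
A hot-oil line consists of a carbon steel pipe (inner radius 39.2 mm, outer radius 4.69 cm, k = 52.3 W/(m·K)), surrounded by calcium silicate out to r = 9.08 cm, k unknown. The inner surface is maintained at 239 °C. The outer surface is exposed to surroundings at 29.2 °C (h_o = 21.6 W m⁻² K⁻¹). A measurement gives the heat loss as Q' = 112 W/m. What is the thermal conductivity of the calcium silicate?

ΣR = ΔT/Q' = |239 − 29.2|/112 = 1.873 m·K/W
Known resistances:
  R'_carbon steel = ln(0.0469/0.0392)/(2πk) = 0.1793/(2π·52.3) = 5.458×10^-4 m·K/W
  R'_conv,out = 1/(2πr h) = 1/(2π·0.0908·21.6) = 0.08115 m·K/W
R_calcium silicate = ΣR − ΣR_known = 1.873 − 0.08170 = 1.791 m·K/W
ln(r₂/r₁)/(2πk) = 1.791 ⇒ k = 0.6606/(2π·1.791) = 0.0587 W/m·K

k = 0.0587 W/m·K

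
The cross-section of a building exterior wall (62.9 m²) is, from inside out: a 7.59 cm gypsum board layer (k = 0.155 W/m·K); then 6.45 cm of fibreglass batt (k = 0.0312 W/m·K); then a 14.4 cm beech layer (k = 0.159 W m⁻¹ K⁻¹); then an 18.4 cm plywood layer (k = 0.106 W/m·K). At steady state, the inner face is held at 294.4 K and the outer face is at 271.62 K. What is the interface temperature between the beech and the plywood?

T = 279.23 K

Resistance network (inner→outer):
  R_gypsum board = L/(kA) = 0.0759/(0.155·62.9) = 0.007785 K/W
  R_fibreglass batt = L/(kA) = 0.0645/(0.0312·62.9) = 0.03287 K/W
  R_beech = L/(kA) = 0.144/(0.159·62.9) = 0.01440 K/W
  R_plywood = L/(kA) = 0.184/(0.106·62.9) = 0.02760 K/W
ΣR = 0.007785 + 0.03287 + 0.01440 + 0.02760 = 0.08266 K/W
Q = ΔT/ΣR = (294.4 K − 271.62 K)/0.08266 = 275.6 W
From the inner boundary to the beech/plywood interface, ΣR_partial = 0.05506 K/W.
T_interface = T_in − Q·ΣR_partial = 294.4 K − (275.6)(0.05506) = 279.23 K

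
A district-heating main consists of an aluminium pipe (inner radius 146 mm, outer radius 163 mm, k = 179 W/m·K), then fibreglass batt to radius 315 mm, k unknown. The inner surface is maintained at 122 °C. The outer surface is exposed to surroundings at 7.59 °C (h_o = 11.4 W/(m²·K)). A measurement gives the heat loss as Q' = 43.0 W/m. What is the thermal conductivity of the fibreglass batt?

ΣR = ΔT/Q' = |122 − 7.59|/43.0 = 2.661 m·K/W
Known resistances:
  R'_aluminium = ln(0.163/0.146)/(2πk) = 0.1101/(2π·179) = 9.793×10^-5 m·K/W
  R'_conv,out = 1/(2πr h) = 1/(2π·0.315·11.4) = 0.04432 m·K/W
R_fibreglass batt = ΣR − ΣR_known = 2.661 − 0.04442 = 2.617 m·K/W
ln(r₂/r₁)/(2πk) = 2.617 ⇒ k = 0.6588/(2π·2.617) = 0.0401 W/m·K

k = 0.0401 W/m·K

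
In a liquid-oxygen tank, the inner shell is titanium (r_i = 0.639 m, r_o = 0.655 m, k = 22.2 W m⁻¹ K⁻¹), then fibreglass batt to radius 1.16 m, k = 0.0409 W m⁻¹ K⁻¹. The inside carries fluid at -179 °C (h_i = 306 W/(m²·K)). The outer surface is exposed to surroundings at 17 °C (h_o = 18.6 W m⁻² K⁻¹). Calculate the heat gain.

Q = 151 W

Series thermal resistances, inner to outer:
  R_conv,in = 1/(4πr²h) = 1/(4π·0.639²·306) = 6.369×10^-4 K/W
  R_titanium = (1/0.639 − 1/0.655)/(4πk) = 0.03823/(4π·22.2) = 1.370×10^-4 K/W
  R_fibreglass batt = (1/0.655 − 1/1.16)/(4πk) = 0.6646/(4π·0.0409) = 1.293 K/W
  R_conv,out = 1/(4πr²h) = 1/(4π·1.16²·18.6) = 0.003180 K/W
ΣR = 6.369×10^-4 + 1.370×10^-4 + 1.293 + 0.003180 = 1.297 K/W
Q = ΔT/ΣR = (-179 °C − 17 °C)/1.297 = -151 W
(Negative Q ⇒ heat flows inward; heat gain = 151 W.)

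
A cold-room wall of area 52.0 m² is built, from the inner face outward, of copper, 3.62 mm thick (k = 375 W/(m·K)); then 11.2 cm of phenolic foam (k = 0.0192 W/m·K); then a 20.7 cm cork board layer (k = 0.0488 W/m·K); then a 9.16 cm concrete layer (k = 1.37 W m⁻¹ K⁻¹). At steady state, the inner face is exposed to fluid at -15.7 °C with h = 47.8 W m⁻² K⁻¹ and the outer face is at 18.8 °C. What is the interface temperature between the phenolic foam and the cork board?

Treat each layer as a resistance in series:
  R_conv,in = 1/(hA) = 1/(47.8·52.0) = 4.023×10^-4 K/W
  R_copper = L/(kA) = 0.00362/(375·52.0) = 1.856×10^-7 K/W
  R_phenolic foam = L/(kA) = 0.112/(0.0192·52.0) = 0.1122 K/W
  R_cork board = L/(kA) = 0.207/(0.0488·52.0) = 0.08157 K/W
  R_concrete = L/(kA) = 0.0916/(1.37·52.0) = 0.001286 K/W
ΣR = 4.023×10^-4 + 1.856×10^-7 + 0.1122 + 0.08157 + 0.001286 = 0.1955 K/W
Q = ΔT/ΣR = (-15.7 °C − 18.8 °C)/0.1955 = -176.5 W
From the inner boundary to the phenolic foam/cork board interface, ΣR_partial = 0.1126 K/W.
T_interface = T_in − Q·ΣR_partial = -15.7 °C − (-176.5)(0.1126) = 4.17 °C

T = 4.17 °C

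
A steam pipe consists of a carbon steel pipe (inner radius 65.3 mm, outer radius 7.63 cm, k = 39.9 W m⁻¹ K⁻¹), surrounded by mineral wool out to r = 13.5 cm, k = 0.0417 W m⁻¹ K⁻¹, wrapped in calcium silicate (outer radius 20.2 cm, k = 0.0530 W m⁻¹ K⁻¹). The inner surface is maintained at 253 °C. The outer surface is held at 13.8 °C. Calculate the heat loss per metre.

Series thermal resistances, inner to outer:
  R'_carbon steel = ln(0.0763/0.0653)/(2πk) = 0.1557/(2π·39.9) = 6.210×10^-4 m·K/W
  R'_mineral wool = ln(0.135/0.0763)/(2πk) = 0.5706/(2π·0.0417) = 2.178 m·K/W
  R'_calcium silicate = ln(0.202/0.135)/(2πk) = 0.4030/(2π·0.0530) = 1.210 m·K/W
ΣR = 6.210×10^-4 + 2.178 + 1.210 = 3.389 m·K/W
Q' = ΔT/ΣR = (253 °C − 13.8 °C)/3.389 = 70.6 W/m

Q' = 70.6 W/m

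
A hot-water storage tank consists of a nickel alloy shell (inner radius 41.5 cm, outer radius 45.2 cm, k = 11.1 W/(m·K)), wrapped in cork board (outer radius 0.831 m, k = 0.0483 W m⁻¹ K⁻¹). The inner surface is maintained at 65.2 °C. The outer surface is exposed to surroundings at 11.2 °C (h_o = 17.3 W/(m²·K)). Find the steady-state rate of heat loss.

Q = 32.3 W

Series thermal resistances, inner to outer:
  R_nickel alloy = (1/0.415 − 1/0.452)/(4πk) = 0.1972/(4π·11.1) = 0.001414 K/W
  R_cork board = (1/0.452 − 1/0.831)/(4πk) = 1.009/(4π·0.0483) = 1.662 K/W
  R_conv,out = 1/(4πr²h) = 1/(4π·0.831²·17.3) = 0.006661 K/W
ΣR = 0.001414 + 1.662 + 0.006661 = 1.670 K/W
Q = ΔT/ΣR = (65.2 °C − 11.2 °C)/1.670 = 32.3 W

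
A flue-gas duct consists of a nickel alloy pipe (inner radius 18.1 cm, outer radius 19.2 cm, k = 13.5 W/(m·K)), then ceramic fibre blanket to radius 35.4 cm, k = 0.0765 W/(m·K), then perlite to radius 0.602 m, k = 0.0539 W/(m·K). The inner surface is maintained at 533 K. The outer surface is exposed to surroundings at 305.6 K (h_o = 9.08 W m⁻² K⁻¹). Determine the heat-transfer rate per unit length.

Q' = 79.2 W/m

Series thermal resistances, inner to outer:
  R'_nickel alloy = ln(0.192/0.181)/(2πk) = 0.05900/(2π·13.5) = 6.955×10^-4 m·K/W
  R'_ceramic fibre blanket = ln(0.354/0.192)/(2πk) = 0.6118/(2π·0.0765) = 1.273 m·K/W
  R'_perlite = ln(0.602/0.354)/(2πk) = 0.5310/(2π·0.0539) = 1.568 m·K/W
  R'_conv,out = 1/(2πr h) = 1/(2π·0.602·9.08) = 0.02912 m·K/W
ΣR = 6.955×10^-4 + 1.273 + 1.568 + 0.02912 = 2.871 m·K/W
Q' = ΔT/ΣR = (533 K − 305.6 K)/2.871 = 79.2 W/m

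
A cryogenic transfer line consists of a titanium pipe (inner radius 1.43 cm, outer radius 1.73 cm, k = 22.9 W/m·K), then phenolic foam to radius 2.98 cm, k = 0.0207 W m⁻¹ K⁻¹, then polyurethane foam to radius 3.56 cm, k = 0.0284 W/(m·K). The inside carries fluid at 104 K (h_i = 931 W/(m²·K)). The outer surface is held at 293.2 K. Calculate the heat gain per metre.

Treat each layer as a resistance in series:
  R'_conv,in = 1/(2πr h) = 1/(2π·0.0143·931) = 0.01195 m·K/W
  R'_titanium = ln(0.0173/0.0143)/(2πk) = 0.1904/(2π·22.9) = 0.001324 m·K/W
  R'_phenolic foam = ln(0.0298/0.0173)/(2πk) = 0.5438/(2π·0.0207) = 4.181 m·K/W
  R'_polyurethane foam = ln(0.0356/0.0298)/(2πk) = 0.1778/(2π·0.0284) = 0.9966 m·K/W
ΣR = 0.01195 + 0.001324 + 4.181 + 0.9966 = 5.191 m·K/W
Q' = ΔT/ΣR = (104 K − 293.2 K)/5.191 = -36.4 W/m
(Negative Q' ⇒ heat flows inward; heat gain = 36.4 W/m.)

Q' = 36.4 W/m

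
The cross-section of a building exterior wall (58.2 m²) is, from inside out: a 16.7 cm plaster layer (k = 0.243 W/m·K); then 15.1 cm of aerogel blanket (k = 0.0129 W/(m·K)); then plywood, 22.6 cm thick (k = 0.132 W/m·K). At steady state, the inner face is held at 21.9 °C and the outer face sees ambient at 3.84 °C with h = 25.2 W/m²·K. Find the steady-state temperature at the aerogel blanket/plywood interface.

T = 6.08 °C

Treat each layer as a resistance in series:
  R_plaster = L/(kA) = 0.167/(0.243·58.2) = 0.01181 K/W
  R_aerogel blanket = L/(kA) = 0.151/(0.0129·58.2) = 0.2011 K/W
  R_plywood = L/(kA) = 0.226/(0.132·58.2) = 0.02942 K/W
  R_conv,out = 1/(hA) = 1/(25.2·58.2) = 6.818×10^-4 K/W
ΣR = 0.01181 + 0.2011 + 0.02942 + 6.818×10^-4 = 0.2430 K/W
Q = ΔT/ΣR = (21.9 °C − 3.84 °C)/0.2430 = 74.32 W
From the inner boundary to the aerogel blanket/plywood interface, ΣR_partial = 0.2129 K/W.
T_interface = T_in − Q·ΣR_partial = 21.9 °C − (74.32)(0.2129) = 6.08 °C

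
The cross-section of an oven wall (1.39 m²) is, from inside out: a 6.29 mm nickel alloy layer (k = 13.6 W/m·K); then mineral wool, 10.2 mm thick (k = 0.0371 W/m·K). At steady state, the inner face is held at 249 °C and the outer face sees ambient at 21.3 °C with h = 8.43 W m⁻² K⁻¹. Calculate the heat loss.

Resistance network (inner→outer):
  R_nickel alloy = L/(kA) = 0.00629/(13.6·1.39) = 3.327×10^-4 K/W
  R_mineral wool = L/(kA) = 0.0102/(0.0371·1.39) = 0.1978 K/W
  R_conv,out = 1/(hA) = 1/(8.43·1.39) = 0.08534 K/W
ΣR = 3.327×10^-4 + 0.1978 + 0.08534 = 0.2835 K/W
Q = ΔT/ΣR = (249 °C − 21.3 °C)/0.2835 = 803 W

Q = 803 W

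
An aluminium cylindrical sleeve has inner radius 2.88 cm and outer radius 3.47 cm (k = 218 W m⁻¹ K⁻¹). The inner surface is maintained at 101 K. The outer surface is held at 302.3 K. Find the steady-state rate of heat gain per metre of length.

Q' = 2πk·ΔT/ln(r₂/r₁) = 2π × 218 × 201.3 / ln(0.0347/0.0288) = 1.48×10^6 W/m

Q' = 1480 kW/m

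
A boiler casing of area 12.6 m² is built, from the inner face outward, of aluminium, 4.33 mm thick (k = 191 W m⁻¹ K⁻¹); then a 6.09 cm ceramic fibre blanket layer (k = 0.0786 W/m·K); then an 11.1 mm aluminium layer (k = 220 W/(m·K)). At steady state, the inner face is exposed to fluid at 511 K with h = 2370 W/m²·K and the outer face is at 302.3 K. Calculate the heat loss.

Q = 3390 W

Series thermal resistances, inner to outer:
  R_conv,in = 1/(hA) = 1/(2370·12.6) = 3.349×10^-5 K/W
  R_aluminium = L/(kA) = 0.00433/(191·12.6) = 1.799×10^-6 K/W
  R_ceramic fibre blanket = L/(kA) = 0.0609/(0.0786·12.6) = 0.06149 K/W
  R_aluminium = L/(kA) = 0.0111/(220·12.6) = 4.004×10^-6 K/W
ΣR = 3.349×10^-5 + 1.799×10^-6 + 0.06149 + 4.004×10^-6 = 0.06153 K/W
Q = ΔT/ΣR = (511 K − 302.3 K)/0.06153 = 3390 W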